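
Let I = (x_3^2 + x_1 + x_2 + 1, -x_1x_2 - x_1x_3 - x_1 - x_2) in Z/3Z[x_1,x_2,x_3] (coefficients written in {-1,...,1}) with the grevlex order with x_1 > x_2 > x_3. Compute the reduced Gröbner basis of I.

G = {x_1x_2 + x_1x_3 + x_1 + x_2, x_3^2 + x_1 + x_2 + 1}

f_1 = x_3^2 + x_1 + x_2 + 1, LT = x_3^2.
f_2 = -x_1x_2 - x_1x_3 - x_1 - x_2, LT = x_1x_2.

The S-polynomials (S(f_1,f_2)) all reduce to 0 modulo the current basis, so we have a Gröbner basis.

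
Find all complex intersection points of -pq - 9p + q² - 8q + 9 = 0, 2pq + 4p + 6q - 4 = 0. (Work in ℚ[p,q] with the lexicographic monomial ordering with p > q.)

Compute a lex Gröbner basis by Buchberger's algorithm.
f_1 = -pq - 9p + q² - 8q + 9, LT = pq.
f_2 = 2pq + 4p + 6q - 4, LT = pq.

S(f_1,f_2): lcm = pq. S = 7p - q² + 5q - 7.
  leading term p: no divisor's leading term divides it; move 7p to the remainder.
  leading term q²: no divisor's leading term divides it; move -q² to the remainder.
  leading term q: no divisor's leading term divides it; move 5q to the remainder.
  leading term 1: no divisor's leading term divides it; move -7 to the remainder.
  remainder 7p - q² + 5q - 7 ≠ 0; add h_3 = 7p - q² + 5q - 7 to the basis.

S(f_1,h_3): lcm = pq. S = 9p + 1/7q³ - 12/7q² + 9q - 9.
  leading term p: subtract (9/7)·h_3 from 9p + 1/7q³ - 12/7q² + 9q - 9 → 1/7q³ - 3/7q² + 18/7q
  leading term q³: no divisor's leading term divides it; move 1/7q³ to the remainder.
  leading term q²: no divisor's leading term divides it; move -3/7q² to the remainder.
  leading term q: no divisor's leading term divides it; move 18/7q to the remainder.
  remainder 1/7q³ - 3/7q² + 18/7q ≠ 0; add h_4 = 1/7q³ - 3/7q² + 18/7q to the basis.

S(f_2,h_3): lcm = pq. S = 2p + 1/7q³ - 5/7q² + 4q - 2.
  leading term p: subtract (2/7)·h_3 from 2p + 1/7q³ - 5/7q² + 4q - 2 → 1/7q³ - 3/7q² + 18/7q
  leading term q³: subtract (1)·h_4 from 1/7q³ - 3/7q² + 18/7q → 0
  remainder 0.

S(f_1,h_4): lcm = pq³. S = 12pq² - 18pq - q⁴ + 8q³ - 9q².
  leading term pq²: subtract (-12q)·f_1 from 12pq² - 18pq - q⁴ + 8q³ - 9q² → -126pq - q⁴ + 20q³ - 105q² + 108q
  leading term pq: subtract (126)·f_1 from -126pq - q⁴ + 20q³ - 105q² + 108q → 1134p - q⁴ + 20q³ - 231q² + 1116q - 1134
  leading term p: subtract (162)·h_3 from 1134p - q⁴ + 20q³ - 231q² + 1116q - 1134 → -q⁴ + 20q³ - 69q² + 306q
  leading term q⁴: subtract (-7q)·h_4 from -q⁴ + 20q³ - 69q² + 306q → 17q³ - 51q² + 306q
  leading term q³: subtract (119)·h_4 from 17q³ - 51q² + 306q → 0
  remainder 0.

S(f_2,h_4): lcm = pq³. S = 5pq² - 18pq + 3q³ - 2q².
  leading term pq²: subtract (-5q)·f_1 from 5pq² - 18pq + 3q³ - 2q² → -63pq + 8q³ - 42q² + 45q
  leading term pq: subtract (63)·f_1 from -63pq + 8q³ - 42q² + 45q → 567p + 8q³ - 105q² + 549q - 567
  leading term p: subtract (81)·h_3 from 567p + 8q³ - 105q² + 549q - 567 → 8q³ - 24q² + 144q
  leading term q³: subtract (56)·h_4 from 8q³ - 24q² + 144q → 0
  remainder 0.

S(h_3,h_4): leading monomials are coprime, so the S-polynomial reduces to 0 (Buchberger's first criterion).
Every S-polynomial of the final basis reduces to 0, so we have a Gröbner basis.
Inter-reduce: drop elements whose leading term is divisible by another's, tail-reduce, and make monic.
Reduced Gröbner basis: {p - 1/7q² + 5/7q - 1, q³ - 3q² + 18q}.

Elimination: the polynomial q³ - 3q² + 18q lies in the elimination ideal for q, so q ∈ {0, 3/2 - 3*sqrt(7)*I/2, 3/2 + 3*sqrt(7)*I/2}. For each such q, the remaining basis elements (now univariate) give the rest of the solution.
  q = 0: the earlier basis element becomes p - 1 = 0, giving p = 1 — point (1, 0).
  q = 3/2 - 3*sqrt(7)*I/2: the earlier basis element becomes p + 2 - 3*sqrt(7)*I/7 = 0, giving p = -2 + 3*sqrt(7)*I/7 — point (-2 + 3*sqrt(7)*I/7, 3/2 - 3*sqrt(7)*I/2).
  q = 3/2 + 3*sqrt(7)*I/2: the earlier basis element becomes p + 2 + 3*sqrt(7)*I/7 = 0, giving p = -2 - 3*sqrt(7)*I/7 — point (-2 - 3*sqrt(7)*I/7, 3/2 + 3*sqrt(7)*I/2).
Each listed point satisfies every original equation (direct substitution).
Zero-dimensionality of the ideal guarantees finitely many solutions over ℂ.

{(1, 0), (-2 + 3*sqrt(7)*I/7, 3/2 - 3*sqrt(7)*I/2), (-2 - 3*sqrt(7)*I/7, 3/2 + 3*sqrt(7)*I/2)}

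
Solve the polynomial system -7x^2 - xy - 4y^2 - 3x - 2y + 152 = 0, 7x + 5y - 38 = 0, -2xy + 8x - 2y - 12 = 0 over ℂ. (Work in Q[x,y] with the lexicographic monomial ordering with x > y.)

{(4, 2)}

Compute a lex Gröbner basis by Buchberger's algorithm.
f_1 = -7x^2 - xy - 3x - 4y^2 - 2y + 152, LT = x^2.
f_2 = 7x + 5y - 38, LT = x.
f_3 = -2xy + 8x - 2y - 12, LT = xy.

S(f_1,f_2): lcm = x^2. S = -4/7xy + 41/7x + 4/7y^2 + 2/7y - 152/7.
  reduce S modulo (f_1, f_2, f_3):
  remainder 48/49y^2 - 7y + 494/49 ≠ 0; add h_4 = 48/49y^2 - 7y + 494/49 to the basis.

S(f_1,f_3): lcm = x^2y. S = 4x^2 + 1/7xy^2 - 4/7xy - 6x + 4/7y^3 + 2/7y^2 - 152/7y.
  reduce S modulo (f_1, f_2, f_3, h_4):
  remainder -827545/112896y + 827545/56448 ≠ 0; add h_5 = -827545/112896y + 827545/56448 to the basis.

The other S-polynomials (S(f_2,f_3), S(f_1,h_4), S(f_2,h_4), S(f_3,h_4), S(f_1,h_5), S(f_2,h_5), S(f_3,h_5), S(h_4,h_5)) all reduce to 0 modulo the current basis, so we have a Gröbner basis.
Inter-reduce: drop elements whose leading term is divisible by another's, tail-reduce, and make monic.
Reduced Gröbner basis: {x - 4, y - 2}.

A lex Gröbner basis eliminates variables successively. Here y - 2 depends only on y, with roots {2}; lifting each root through the earlier basis elements recovers the full solutions.
  y = 2: the earlier basis element becomes x - 4 = 0, giving x = 4 — point (4, 2).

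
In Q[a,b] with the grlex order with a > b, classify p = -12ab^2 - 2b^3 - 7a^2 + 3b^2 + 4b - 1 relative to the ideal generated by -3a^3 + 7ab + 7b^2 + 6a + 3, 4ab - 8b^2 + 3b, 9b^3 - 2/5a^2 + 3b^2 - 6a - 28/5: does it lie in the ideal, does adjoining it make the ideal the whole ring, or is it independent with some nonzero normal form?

Adjoining -12ab^2 - 2b^3 - 7a^2 + 3b^2 + 4b - 1 makes the ideal the whole ring: the system is inconsistent.

First compute the reduced Gröbner basis of I by Buchberger's algorithm.
f_1 = -3a^3 + 7ab + 7b^2 + 6a + 3, LT = a^3.
f_2 = 4ab - 8b^2 + 3b, LT = ab.
f_3 = 9b^3 - 2/5a^2 + 3b^2 - 6a - 28/5, LT = b^3.

S(f_1,f_2): lcm = a^3b. S = 2a^2b^2 - 3/4a^2b - 7/3ab^2 - 7/3b^3 - 2ab - b.
  reduce S modulo (f_1, f_2, f_3):
  remainder -1552/2025a^2 + 17791/1080b^2 - 1552/135a + 3617/2880b - 21728/2025 ≠ 0; add h_4 = -1552/2025a^2 + 17791/1080b^2 - 1552/135a + 3617/2880b - 21728/2025 to the basis.

S(f_2,f_3): lcm = ab^3. S = -2b^4 + 2/45a^3 - 1/3ab^2 + 3/4b^3 + 2/3a^2 + 28/45a.
  reduce S modulo (f_1, f_2, f_3, h_4):
  remainder 14231183/1117440b^2 - 418/45a + 6695219/8939520b - 418/45 ≠ 0; add h_5 = 14231183/1117440b^2 - 418/45a + 6695219/8939520b - 418/45 to the basis.

S(f_1,h_4): lcm = a^3. S = 266865/12416ab^2 - 15a^2 - 207001/297984ab - 7/3b^2 - 16a - 1.
  reduce S modulo (f_1, f_2, f_3, h_4, h_5):
  remainder -233286124995/11043398008a - 13421243202255/5654219780096b - 233286124995/11043398008 ≠ 0; add h_6 = -233286124995/11043398008a - 13421243202255/5654219780096b - 233286124995/11043398008 to the basis.

S(f_2,h_5): lcm = ab^2. S = -2b^3 + 10379776/14231183a^2 - 6695219/113849464ab + 3/4b^2 + 10379776/14231183a.
  reduce S modulo (f_1, f_2, f_3, h_4, h_5, h_6):
  remainder 24281036962833/201712617067804b ≠ 0; add h_7 = 24281036962833/201712617067804b to the basis.

The other S-polynomials (S(f_1,f_3), S(f_2,h_4), S(f_3,h_4), S(f_1,h_5), S(f_3,h_5), S(h_4,h_5), S(f_1,h_6), S(f_2,h_6), S(f_3,h_6), S(h_4,h_6), S(h_5,h_6), S(f_1,h_7), S(f_2,h_7), S(f_3,h_7), S(h_4,h_7), S(h_5,h_7), S(h_6,h_7)) all reduce to 0 modulo the current basis, so we have a Gröbner basis.
Inter-reduce: drop elements whose leading term is divisible by another's, tail-reduce, and make monic.
Reduced Gröbner basis: {a + 1, b}.
Label its elements g_1 = a + 1, g_2 = b.

Reduce p = -12ab^2 - 2b^3 - 7a^2 + 3b^2 + 4b - 1 modulo G:
  leading term ab^2: subtract (-12b^2)·g_1 from -12ab^2 - 2b^3 - 7a^2 + 3b^2 + 4b - 1 → -2b^3 - 7a^2 + 15b^2 + 4b - 1
  leading term b^3: subtract (-2b^2)·g_2 from -2b^3 - 7a^2 + 15b^2 + 4b - 1 → -7a^2 + 15b^2 + 4b - 1
  leading term a^2: subtract (-7a)·g_1 from -7a^2 + 15b^2 + 4b - 1 → 15b^2 + 7a + 4b - 1
  leading term b^2: subtract (15b)·g_2 from 15b^2 + 7a + 4b - 1 → 7a + 4b - 1
  leading term a: subtract (7)·g_1 from 7a + 4b - 1 → 4b - 8
  leading term b: subtract (4)·g_2 from 4b - 8 → -8
  leading term 1: no divisor's leading term divides it; move -8 to the remainder.
  normal form = -8.
The normal form is nonzero, so p ∉ I. Since p minus its normal form lies in I, I + (p) = I + (r) where r = -8; decide whether this ideal is the whole ring.
Here r = -8 is a nonzero constant, hence a unit: 1 ∈ I + (p), the Gröbner basis of I + (p) is {1}, and the enlarged system has no common solution — adjoining p is inconsistent.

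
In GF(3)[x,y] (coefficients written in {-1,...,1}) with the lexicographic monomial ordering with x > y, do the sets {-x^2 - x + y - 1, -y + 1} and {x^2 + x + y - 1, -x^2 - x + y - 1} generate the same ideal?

Yes, the ideals are equal.

Since reduced Gröbner bases are canonical representatives of ideals under a given ordering, it suffices to compute and compare them.
Buchberger on the first generating set:
f_1 = -x^2 - x + y - 1, LT = x^2.
f_2 = -y + 1, LT = y.

The S-polynomials (S(f_1,f_2)) all reduce to 0 modulo the current basis, so we have a Gröbner basis.
Inter-reduce: drop elements whose leading term is divisible by another's, tail-reduce, and make monic.
Reduced Gröbner basis: {x^2 + x, y - 1}.

Buchberger on the second generating set:
h_1 = x^2 + x + y - 1, LT = x^2.
h_2 = -x^2 - x + y - 1, LT = x^2.

S(h_1,h_2): lcm = x^2. S = -y + 1.
  leading term y: no divisor's leading term divides it; move -y to the remainder.
  leading term 1: no divisor's leading term divides it; move 1 to the remainder.
  remainder -y + 1 ≠ 0; add k_3 = -y + 1 to the basis.

The other S-polynomials (S(h_1,k_3), S(h_2,k_3)) all reduce to 0 modulo the current basis, so we have a Gröbner basis.
Inter-reduce: drop elements whose leading term is divisible by another's, tail-reduce, and make monic.
Reduced Gröbner basis: {x^2 + x, y - 1}.

The two bases agree; hence the ideals are identical.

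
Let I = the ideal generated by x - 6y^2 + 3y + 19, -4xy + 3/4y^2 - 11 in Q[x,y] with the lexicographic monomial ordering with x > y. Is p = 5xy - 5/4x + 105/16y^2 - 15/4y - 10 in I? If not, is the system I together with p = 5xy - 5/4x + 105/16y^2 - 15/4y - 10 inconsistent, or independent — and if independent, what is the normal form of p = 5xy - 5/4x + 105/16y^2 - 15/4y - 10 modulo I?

5xy - 5/4x + 105/16y^2 - 15/4y - 10 lies in I (it reduces to 0).

First compute the reduced Gröbner basis of I by Buchberger's algorithm.
f_1 = x - 6y^2 + 3y + 19, LT = x.
f_2 = -4xy + 3/4y^2 - 11, LT = xy.

S(f_1,f_2): lcm = xy. S = -6y^3 + 51/16y^2 + 19y - 11/4.
  leading term y^3: no divisor's leading term divides it; move -6y^3 to the remainder.
  leading term y^2: no divisor's leading term divides it; move 51/16y^2 to the remainder.
  leading term y: no divisor's leading term divides it; move 19y to the remainder.
  leading term 1: no divisor's leading term divides it; move -11/4 to the remainder.
  remainder -6y^3 + 51/16y^2 + 19y - 11/4 ≠ 0; add h_3 = -6y^3 + 51/16y^2 + 19y - 11/4 to the basis.

S(f_1,h_3): leading monomials are coprime, so the S-polynomial reduces to 0 (Buchberger's first criterion).
S(f_2,h_3): lcm = xy^3. S = 17/32xy^2 + 19/6xy - 11/24x - 3/16y^4 + 11/4y^2.
  leading term xy^2: subtract (17/32y^2)·f_1 from 17/32xy^2 + 19/6xy - 11/24x - 3/16y^4 + 11/4y^2 → 19/6xy - 11/24x + 3y^4 - 51/32y^3 - 235/32y^2
  leading term xy: subtract (19/6y)·f_1 from 19/6xy - 11/24x + 3y^4 - 51/32y^3 - 235/32y^2 → -11/24x + 3y^4 + 557/32y^3 - 539/32y^2 - 361/6y
  leading term x: subtract (-11/24)·f_1 from -11/24x + 3y^4 + 557/32y^3 - 539/32y^2 - 361/6y → 3y^4 + 557/32y^3 - 627/32y^2 - 1411/24y + 209/24
  leading term y^4: subtract (-1/2y)·h_3 from 3y^4 + 557/32y^3 - 627/32y^2 - 1411/24y + 209/24 → 19y^3 - 323/32y^2 - 361/6y + 209/24
  leading term y^3: subtract (-19/6)·h_3 from 19y^3 - 323/32y^2 - 361/6y + 209/24 → 0
  remainder 0.

Every S-polynomial of the final basis reduces to 0, so we have a Gröbner basis.
Inter-reduce: drop elements whose leading term is divisible by another's, tail-reduce, and make monic.
Reduced Gröbner basis: {x - 6y^2 + 3y + 19, y^3 - 17/32y^2 - 19/6y + 11/24}.
Label its elements g_1 = x - 6y^2 + 3y + 19, g_2 = y^3 - 17/32y^2 - 19/6y + 11/24.

Reduce p = 5xy - 5/4x + 105/16y^2 - 15/4y - 10 modulo G:
  leading term xy: subtract (5y)·g_1 from 5xy - 5/4x + 105/16y^2 - 15/4y - 10 → -5/4x + 30y^3 - 135/16y^2 - 395/4y - 10
  leading term x: subtract (-5/4)·g_1 from -5/4x + 30y^3 - 135/16y^2 - 395/4y - 10 → 30y^3 - 255/16y^2 - 95y + 55/4
  leading term y^3: subtract (30)·g_2 from 30y^3 - 255/16y^2 - 95y + 55/4 → 0
  normal form = 0.
Since the normal form is 0, p ∈ I.

Ideal membership is decidable via reduction modulo a Gröbner basis.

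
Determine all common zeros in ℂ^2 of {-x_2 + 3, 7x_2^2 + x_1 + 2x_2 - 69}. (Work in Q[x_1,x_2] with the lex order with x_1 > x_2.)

{(0, 3)}

Compute a lex Gröbner basis by Buchberger's algorithm.
f_1 = -x_2 + 3, LT = x_2.
f_2 = x_1 + 7x_2^2 + 2x_2 - 69, LT = x_1.

The S-polynomials (S(f_1,f_2)) all reduce to 0 modulo the current basis, so we have a Gröbner basis.
Inter-reduce: drop elements whose leading term is divisible by another's, tail-reduce, and make monic.
Reduced Gröbner basis: {x_1, x_2 - 3}.

From the last basis element, x_2 - 3 = 0, so x_2 takes values in {3}. Each choice, substituted upward through the basis, yields the corresponding point(s) of the solution set.
  x_2 = 3: the earlier basis element becomes x_1 = 0, giving x_1 = 0 — point (0, 3).
Substituting each solution back into the original system confirms all equations vanish.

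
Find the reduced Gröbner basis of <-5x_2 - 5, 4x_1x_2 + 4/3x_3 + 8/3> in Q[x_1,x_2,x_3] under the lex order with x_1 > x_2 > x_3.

f_1 = -5x_2 - 5, LT = x_2.
f_2 = 4x_1x_2 + 4/3x_3 + 8/3, LT = x_1x_2.

S(f_1,f_2): lcm = x_1x_2. S = x_1 - 1/3x_3 - 2/3.
  leading term x_1: no divisor's leading term divides it; move x_1 to the remainder.
  leading term x_3: no divisor's leading term divides it; move -1/3x_3 to the remainder.
  leading term 1: no divisor's leading term divides it; move -2/3 to the remainder.
  remainder x_1 - 1/3x_3 - 2/3 ≠ 0; add g_3 = x_1 - 1/3x_3 - 2/3 to the basis.

The other S-polynomials (S(f_1,g_3), S(f_2,g_3)) all reduce to 0 modulo the current basis, so we have a Gröbner basis.
Inter-reduce: drop elements whose leading term is divisible by another's, tail-reduce, and make monic.

G = {x_1 - 1/3x_3 - 2/3, x_2 + 1}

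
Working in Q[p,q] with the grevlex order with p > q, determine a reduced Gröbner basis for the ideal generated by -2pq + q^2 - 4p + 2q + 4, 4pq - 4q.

G = {p^2 - 2p + 1, pq - q, q^2 - 4p + 4}

The reduced Gröbner basis is the canonical form of the ideal for this ordering.

f_1 = -2pq + q^2 - 4p + 2q + 4, LT = pq.
f_2 = 4pq - 4q, LT = pq.

S(f_1,f_2): lcm = pq. S = -1/2q^2 + 2p - 2.
  reduce S modulo (f_1, f_2):
  remainder -1/2q^2 + 2p - 2 ≠ 0; add g_3 = -1/2q^2 + 2p - 2 to the basis.

S(f_1,g_3): lcm = pq^2. S = -1/2q^3 + 4p^2 + 2pq - q^2 - 4p - 2q.
  reduce S modulo (f_1, f_2, g_3):
  remainder 4p^2 - 8p + 4 ≠ 0; add g_4 = 4p^2 - 8p + 4 to the basis.

The other S-polynomials (S(f_2,g_3), S(f_1,g_4), S(f_2,g_4), S(g_3,g_4)) all reduce to 0 modulo the current basis, so we have a Gröbner basis.
Inter-reduce: drop elements whose leading term is divisible by another's, tail-reduce, and make monic.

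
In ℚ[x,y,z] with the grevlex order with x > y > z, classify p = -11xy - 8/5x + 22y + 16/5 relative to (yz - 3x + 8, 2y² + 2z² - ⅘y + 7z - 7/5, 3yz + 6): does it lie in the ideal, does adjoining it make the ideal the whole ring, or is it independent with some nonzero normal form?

First compute the reduced Gröbner basis of I by Buchberger's algorithm.
f_1 = yz - 3x + 8, LT = yz.
f_2 = 2y² + 2z² - ⅘y + 7z - 7/5, LT = y².
f_3 = 3yz + 6, LT = yz.

S(f_1,f_2): lcm = y²z. S = -z³ - 3xy + ⅖yz - 7/2z² + 8y + 7/10z.
  leading term z³: no divisor's leading term divides it; move -z³ to the remainder.
  leading term xy: no divisor's leading term divides it; move -3xy to the remainder.
  leading term yz: subtract (⅖)·f_1 from ⅖yz - 7/2z² + 8y + 7/10z → -7/2z² + 6/5x + 8y + 7/10z - 16/5
  leading term z²: no divisor's leading term divides it; move -7/2z² to the remainder.
  leading term x: no divisor's leading term divides it; move 6/5x to the remainder.
  leading term y: no divisor's leading term divides it; move 8y to the remainder.
  leading term z: no divisor's leading term divides it; move 7/10z to the remainder.
  leading term 1: no divisor's leading term divides it; move -16/5 to the remainder.
  remainder -z³ - 3xy - 7/2z² + 6/5x + 8y + 7/10z - 16/5 ≠ 0; add h_4 = -z³ - 3xy - 7/2z² + 6/5x + 8y + 7/10z - 16/5 to the basis.

S(f_1,f_3): lcm = yz. S = -3x + 6.
  leading term x: no divisor's leading term divides it; move -3x to the remainder.
  leading term 1: no divisor's leading term divides it; move 6 to the remainder.
  remainder -3x + 6 ≠ 0; add h_5 = -3x + 6 to the basis.

The other S-polynomials (S(f_2,f_3), S(f_1,h_4), S(f_2,h_4), S(f_3,h_4), S(f_1,h_5), S(f_2,h_5), S(f_3,h_5), S(h_4,h_5)) all reduce to 0 modulo the current basis, so we have a Gröbner basis.
Inter-reduce: drop elements whose leading term is divisible by another's, tail-reduce, and make monic.
Reduced Gröbner basis: {z³ + 7/2z² - 2y - 7/10z + ⅘, y² + z² - ⅖y + 7/2z - 7/10, yz + 2, x - 2}.
Label its elements g_1 = z³ + 7/2z² - 2y - 7/10z + ⅘, g_2 = y² + z² - ⅖y + 7/2z - 7/10, g_3 = yz + 2, g_4 = x - 2.

Reduce p = -11xy - 8/5x + 22y + 16/5 modulo G:
  leading term xy: subtract (-11y)·g_4 from -11xy - 8/5x + 22y + 16/5 → -8/5x + 16/5
  leading term x: subtract (-8/5)·g_4 from -8/5x + 16/5 → 0
  normal form = 0.
Since the normal form is 0, p ∈ I.

-11xy - 8/5x + 22y + 16/5 lies in I (it reduces to 0).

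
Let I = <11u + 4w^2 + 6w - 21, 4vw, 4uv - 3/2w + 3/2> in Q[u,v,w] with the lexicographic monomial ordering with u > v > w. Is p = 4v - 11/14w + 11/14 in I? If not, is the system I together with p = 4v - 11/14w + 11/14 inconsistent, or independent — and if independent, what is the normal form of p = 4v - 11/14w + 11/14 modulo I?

4v - 11/14w + 11/14 lies in I (it reduces to 0).

First compute the reduced Gröbner basis of I by Buchberger's algorithm.
f_1 = 11u + 4w^2 + 6w - 21, LT = u.
f_2 = 4vw, LT = vw.
f_3 = 4uv - 3/2w + 3/2, LT = uv.

S(f_1,f_3): lcm = uv. S = 4/11vw^2 + 6/11vw - 21/11v + 3/8w - 3/8.
  leading term vw^2: subtract (1/11w)·f_2 from 4/11vw^2 + 6/11vw - 21/11v + 3/8w - 3/8 → 6/11vw - 21/11v + 3/8w - 3/8
  leading term vw: subtract (3/22)·f_2 from 6/11vw - 21/11v + 3/8w - 3/8 → -21/11v + 3/8w - 3/8
  leading term v: no divisor's leading term divides it; move -21/11v to the remainder.
  leading term w: no divisor's leading term divides it; move 3/8w to the remainder.
  leading term 1: no divisor's leading term divides it; move -3/8 to the remainder.
  remainder -21/11v + 3/8w - 3/8 ≠ 0; add h_4 = -21/11v + 3/8w - 3/8 to the basis.

S(f_2,f_3): lcm = uvw. S = 3/8w^2 - 3/8w.
  leading term w^2: no divisor's leading term divides it; move 3/8w^2 to the remainder.
  leading term w: no divisor's leading term divides it; move -3/8w to the remainder.
  remainder 3/8w^2 - 3/8w ≠ 0; add h_5 = 3/8w^2 - 3/8w to the basis.

The other S-polynomials (S(f_1,f_2), S(f_1,h_4), S(f_2,h_4), S(f_3,h_4), S(f_1,h_5), S(f_2,h_5), S(f_3,h_5), S(h_4,h_5)) all reduce to 0 modulo the current basis, so we have a Gröbner basis.
Inter-reduce: drop elements whose leading term is divisible by another's, tail-reduce, and make monic.
Reduced Gröbner basis: {u + 10/11w - 21/11, v - 11/56w + 11/56, w^2 - w}.
Label its elements g_1 = u + 10/11w - 21/11, g_2 = v - 11/56w + 11/56, g_3 = w^2 - w.

Reduce p = 4v - 11/14w + 11/14 modulo G:
  leading term v: subtract (4)·g_2 from 4v - 11/14w + 11/14 → 0
  normal form = 0.
Since the normal form is 0, p ∈ I.

Ideal membership is decidable via reduction modulo a Gröbner basis.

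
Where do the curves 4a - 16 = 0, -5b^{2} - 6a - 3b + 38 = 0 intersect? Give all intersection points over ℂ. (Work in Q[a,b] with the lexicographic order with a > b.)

Compute a lex Gröbner basis by Buchberger's algorithm.
f_1 = 4a - 16, LT = a.
f_2 = -6a - 5b^{2} - 3b + 38, LT = a.

S(f_1,f_2): lcm = a. S = -\tfrac{5}{6}b^{2} - \tfrac{1}{2}b + \tfrac{7}{3}.
  leading term b^{2}: no divisor's leading term divides it; move -\tfrac{5}{6}b^{2} to the remainder.
  leading term b: no divisor's leading term divides it; move -\tfrac{1}{2}b to the remainder.
  leading term 1: no divisor's leading term divides it; move \tfrac{7}{3} to the remainder.
  remainder -\tfrac{5}{6}b^{2} - \tfrac{1}{2}b + \tfrac{7}{3} ≠ 0; add h_3 = -\tfrac{5}{6}b^{2} - \tfrac{1}{2}b + \tfrac{7}{3} to the basis.

S(f_1,h_3): leading monomials are coprime, so the S-polynomial reduces to 0 (Buchberger's first criterion).
S(f_2,h_3): leading monomials are coprime, so the S-polynomial reduces to 0 (Buchberger's first criterion).
Every S-polynomial of the final basis reduces to 0, so we have a Gröbner basis.
Inter-reduce: drop elements whose leading term is divisible by another's, tail-reduce, and make monic.
Reduced Gröbner basis: {a - 4, b^{2} + \tfrac{3}{5}b - \tfrac{14}{5}}.

A lex Gröbner basis eliminates variables successively. Here b^{2} + \tfrac{3}{5}b - \tfrac{14}{5} depends only on b, with roots {-2, 7/5}; lifting each root through the earlier basis elements recovers the full solutions.
  b = -2: the earlier basis element becomes a - 4 = 0, giving a = 4 — point (4, -2).
  b = 7/5: the earlier basis element becomes a - 4 = 0, giving a = 4 — point (4, 7/5).

{(4, -2), (4, 7/5)}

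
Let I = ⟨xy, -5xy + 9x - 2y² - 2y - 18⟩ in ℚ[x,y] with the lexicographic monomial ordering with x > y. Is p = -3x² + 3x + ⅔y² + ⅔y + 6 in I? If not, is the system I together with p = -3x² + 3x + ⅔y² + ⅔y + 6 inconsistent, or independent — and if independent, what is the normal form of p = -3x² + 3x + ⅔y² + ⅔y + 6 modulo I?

-3x² + 3x + ⅔y² + ⅔y + 6 lies in I (it reduces to 0).

First compute the reduced Gröbner basis of I by Buchberger's algorithm.
f_1 = xy, LT = xy.
f_2 = -5xy + 9x - 2y² - 2y - 18, LT = xy.

S(f_1,f_2): lcm = xy. S = 9/5x - ⅖y² - ⅖y - 18/5.
  leading term x: no divisor's leading term divides it; move 9/5x to the remainder.
  leading term y²: no divisor's leading term divides it; move -⅖y² to the remainder.
  leading term y: no divisor's leading term divides it; move -⅖y to the remainder.
  leading term 1: no divisor's leading term divides it; move -18/5 to the remainder.
  remainder 9/5x - ⅖y² - ⅖y - 18/5 ≠ 0; add h_3 = 9/5x - ⅖y² - ⅖y - 18/5 to the basis.

S(f_1,h_3): lcm = xy. S = 2/9y³ + 2/9y² + 2y.
  leading term y³: no divisor's leading term divides it; move 2/9y³ to the remainder.
  leading term y²: no divisor's leading term divides it; move 2/9y² to the remainder.
  leading term y: no divisor's leading term divides it; move 2y to the remainder.
  remainder 2/9y³ + 2/9y² + 2y ≠ 0; add h_4 = 2/9y³ + 2/9y² + 2y to the basis.

S(f_2,h_3): lcm = xy. S = -9/5x + 2/9y³ + 28/45y² + 12/5y + 18/5.
  leading term x: subtract (-1)·h_3 from -9/5x + 2/9y³ + 28/45y² + 12/5y + 18/5 → 2/9y³ + 2/9y² + 2y
  leading term y³: subtract (1)·h_4 from 2/9y³ + 2/9y² + 2y → 0
  remainder 0.

S(f_1,h_4): lcm = xy³. S = -xy² - 9xy.
  leading term xy²: subtract (-y)·f_1 from -xy² - 9xy → -9xy
  leading term xy: subtract (-9)·f_1 from -9xy → 0
  remainder 0.

S(f_2,h_4): lcm = xy³. S = -14/5xy² - 9xy + ⅖y⁴ + ⅖y³ + 18/5y².
  leading term xy²: subtract (-14/5y)·f_1 from -14/5xy² - 9xy + ⅖y⁴ + ⅖y³ + 18/5y² → -9xy + ⅖y⁴ + ⅖y³ + 18/5y²
  leading term xy: subtract (-9)·f_1 from -9xy + ⅖y⁴ + ⅖y³ + 18/5y² → ⅖y⁴ + ⅖y³ + 18/5y²
  leading term y⁴: subtract (9/5y)·h_4 from ⅖y⁴ + ⅖y³ + 18/5y² → 0
  remainder 0.

S(h_3,h_4): leading monomials are coprime, so the S-polynomial reduces to 0 (Buchberger's first criterion).
Every S-polynomial of the final basis reduces to 0, so we have a Gröbner basis.
Inter-reduce: drop elements whose leading term is divisible by another's, tail-reduce, and make monic.
Reduced Gröbner basis: {x - 2/9y² - 2/9y - 2, y³ + y² + 9y}.
Label its elements g_1 = x - 2/9y² - 2/9y - 2, g_2 = y³ + y² + 9y.

Reduce p = -3x² + 3x + ⅔y² + ⅔y + 6 modulo G:
  leading term x²: subtract (-3x)·g_1 from -3x² + 3x + ⅔y² + ⅔y + 6 → -⅔xy² - ⅔xy - 3x + ⅔y² + ⅔y + 6
  leading term xy²: subtract (-⅔y²)·g_1 from -⅔xy² - ⅔xy - 3x + ⅔y² + ⅔y + 6 → -⅔xy - 3x - 4/27y⁴ - 4/27y³ - ⅔y² + ⅔y + 6
  leading term xy: subtract (-⅔y)·g_1 from -⅔xy - 3x - 4/27y⁴ - 4/27y³ - ⅔y² + ⅔y + 6 → -3x - 4/27y⁴ - 8/27y³ - 22/27y² - ⅔y + 6
  leading term x: subtract (-3)·g_1 from -3x - 4/27y⁴ - 8/27y³ - 22/27y² - ⅔y + 6 → -4/27y⁴ - 8/27y³ - 40/27y² - 4/3y
  leading term y⁴: subtract (-4/27y)·g_2 from -4/27y⁴ - 8/27y³ - 40/27y² - 4/3y → -4/27y³ - 4/27y² - 4/3y
  leading term y³: subtract (-4/27)·g_2 from -4/27y³ - 4/27y² - 4/3y → 0
  normal form = 0.
Since the normal form is 0, p ∈ I.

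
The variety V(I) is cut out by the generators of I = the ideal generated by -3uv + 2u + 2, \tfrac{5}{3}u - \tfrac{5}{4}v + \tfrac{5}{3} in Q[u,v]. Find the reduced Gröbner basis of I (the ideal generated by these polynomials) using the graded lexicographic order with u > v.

G = {v^{2} - 2v, u - \tfrac{3}{4}v + 1}

f_1 = -3uv + 2u + 2, LT = uv.
f_2 = \tfrac{5}{3}u - \tfrac{5}{4}v + \tfrac{5}{3}, LT = u.

S(f_1,f_2): lcm = uv. S = \tfrac{3}{4}v^{2} - \tfrac{2}{3}u - v - \tfrac{2}{3}.
  reduce S modulo (f_1, f_2):
  remainder \tfrac{3}{4}v^{2} - \tfrac{3}{2}v ≠ 0; add g_3 = \tfrac{3}{4}v^{2} - \tfrac{3}{2}v to the basis.

The other S-polynomials (S(f_1,g_3), S(f_2,g_3)) all reduce to 0 modulo the current basis, so we have a Gröbner basis.
Inter-reduce: drop elements whose leading term is divisible by another's, tail-reduce, and make monic.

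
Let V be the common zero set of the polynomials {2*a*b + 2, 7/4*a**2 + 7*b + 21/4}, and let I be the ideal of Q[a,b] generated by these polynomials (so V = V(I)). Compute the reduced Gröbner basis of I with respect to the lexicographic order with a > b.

G = {a - 4*b**2 - 3*b, b**3 + 3/4*b**2 + 1/4}

Buchberger's algorithm terminates because the ascending chain of leading-term ideals stabilizes.

f_1 = 2*a*b + 2, LT = a*b.
f_2 = 7/4*a**2 + 7*b + 21/4, LT = a**2.

S(f_1,f_2): lcm = a**2*b. S = a - 4*b**2 - 3*b.
  reduce S modulo (f_1, f_2):
  remainder a - 4*b**2 - 3*b ≠ 0; add g_3 = a - 4*b**2 - 3*b to the basis.

S(f_1,g_3): lcm = a*b. S = 4*b**3 + 3*b**2 + 1.
  reduce S modulo (f_1, f_2, g_3):
  remainder 4*b**3 + 3*b**2 + 1 ≠ 0; add g_4 = 4*b**3 + 3*b**2 + 1 to the basis.

The other S-polynomials (S(f_2,g_3), S(f_1,g_4), S(f_2,g_4), S(g_3,g_4)) all reduce to 0 modulo the current basis, so we have a Gröbner basis.
Inter-reduce: drop elements whose leading term is divisible by another's, tail-reduce, and make monic.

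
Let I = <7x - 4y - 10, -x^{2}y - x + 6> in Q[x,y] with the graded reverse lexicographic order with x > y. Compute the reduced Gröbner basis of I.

f_1 = 7x - 4y - 10, LT = x.
f_2 = -x^{2}y - x + 6, LT = x^{2}y.

S(f_1,f_2): lcm = x^{2}y. S = -\tfrac{4}{7}xy^{2} - \tfrac{10}{7}xy - x + 6.
  leading term xy^{2}: subtract (-\tfrac{4}{49}y^{2})·f_1 from -\tfrac{4}{7}xy^{2} - \tfrac{10}{7}xy - x + 6 → -\tfrac{16}{49}y^{3} - \tfrac{10}{7}xy - \tfrac{40}{49}y^{2} - x + 6
  leading term y^{3}: no divisor's leading term divides it; move -\tfrac{16}{49}y^{3} to the remainder.
  leading term xy: subtract (-\tfrac{10}{49}y)·f_1 from -\tfrac{10}{7}xy - \tfrac{40}{49}y^{2} - x + 6 → -\tfrac{80}{49}y^{2} - x - \tfrac{100}{49}y + 6
  leading term y^{2}: no divisor's leading term divides it; move -\tfrac{80}{49}y^{2} to the remainder.
  leading term x: subtract (-\tfrac{1}{7})·f_1 from -x - \tfrac{100}{49}y + 6 → -\tfrac{128}{49}y + \tfrac{32}{7}
  leading term y: no divisor's leading term divides it; move -\tfrac{128}{49}y to the remainder.
  leading term 1: no divisor's leading term divides it; move \tfrac{32}{7} to the remainder.
  remainder -\tfrac{16}{49}y^{3} - \tfrac{80}{49}y^{2} - \tfrac{128}{49}y + \tfrac{32}{7} ≠ 0; add g_3 = -\tfrac{16}{49}y^{3} - \tfrac{80}{49}y^{2} - \tfrac{128}{49}y + \tfrac{32}{7} to the basis.

The other S-polynomials (S(f_1,g_3), S(f_2,g_3)) all reduce to 0 modulo the current basis, so we have a Gröbner basis.
Inter-reduce: drop elements whose leading term is divisible by another's, tail-reduce, and make monic.

G = {y^{3} + 5y^{2} + 8y - 14, x - \tfrac{4}{7}y - \tfrac{10}{7}}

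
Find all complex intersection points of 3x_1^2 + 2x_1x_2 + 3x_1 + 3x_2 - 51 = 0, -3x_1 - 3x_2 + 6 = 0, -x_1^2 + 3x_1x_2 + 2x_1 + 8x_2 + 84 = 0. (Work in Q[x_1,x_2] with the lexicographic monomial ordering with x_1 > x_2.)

{(5, -3)}

Compute a lex Gröbner basis by Buchberger's algorithm.
f_1 = 3x_1^2 + 2x_1x_2 + 3x_1 + 3x_2 - 51, LT = x_1^2.
f_2 = -3x_1 - 3x_2 + 6, LT = x_1.
f_3 = -x_1^2 + 3x_1x_2 + 2x_1 + 8x_2 + 84, LT = x_1^2.

S(f_1,f_2): lcm = x_1^2. S = -1/3x_1x_2 + 3x_1 + x_2 - 17.
  leading term x_1x_2: subtract (1/9x_2)·f_2 from -1/3x_1x_2 + 3x_1 + x_2 - 17 → 3x_1 + 1/3x_2^2 + 1/3x_2 - 17
  leading term x_1: subtract (-1)·f_2 from 3x_1 + 1/3x_2^2 + 1/3x_2 - 17 → 1/3x_2^2 - 8/3x_2 - 11
  leading term x_2^2: no divisor's leading term divides it; move 1/3x_2^2 to the remainder.
  leading term x_2: no divisor's leading term divides it; move -8/3x_2 to the remainder.
  leading term 1: no divisor's leading term divides it; move -11 to the remainder.
  remainder 1/3x_2^2 - 8/3x_2 - 11 ≠ 0; add h_4 = 1/3x_2^2 - 8/3x_2 - 11 to the basis.

S(f_1,f_3): lcm = x_1^2. S = 11/3x_1x_2 + 3x_1 + 9x_2 + 67.
  leading term x_1x_2: subtract (-11/9x_2)·f_2 from 11/3x_1x_2 + 3x_1 + 9x_2 + 67 → 3x_1 - 11/3x_2^2 + 49/3x_2 + 67
  leading term x_1: subtract (-1)·f_2 from 3x_1 - 11/3x_2^2 + 49/3x_2 + 67 → -11/3x_2^2 + 40/3x_2 + 73
  leading term x_2^2: subtract (-11)·h_4 from -11/3x_2^2 + 40/3x_2 + 73 → -16x_2 - 48
  leading term x_2: no divisor's leading term divides it; move -16x_2 to the remainder.
  leading term 1: no divisor's leading term divides it; move -48 to the remainder.
  remainder -16x_2 - 48 ≠ 0; add h_5 = -16x_2 - 48 to the basis.

The other S-polynomials (S(f_2,f_3), S(f_1,h_4), S(f_2,h_4), S(f_3,h_4), S(f_1,h_5), S(f_2,h_5), S(f_3,h_5), S(h_4,h_5)) all reduce to 0 modulo the current basis, so we have a Gröbner basis.
Inter-reduce: drop elements whose leading term is divisible by another's, tail-reduce, and make monic.
Reduced Gröbner basis: {x_1 - 5, x_2 + 3}.

From the last basis element, x_2 + 3 = 0, so x_2 takes values in {-3}. Each choice, substituted upward through the basis, yields the corresponding point(s) of the solution set.
  x_2 = -3: the earlier basis element becomes x_1 - 5 = 0, giving x_1 = 5 — point (5, -3).
Each listed point satisfies every original equation (direct substitution).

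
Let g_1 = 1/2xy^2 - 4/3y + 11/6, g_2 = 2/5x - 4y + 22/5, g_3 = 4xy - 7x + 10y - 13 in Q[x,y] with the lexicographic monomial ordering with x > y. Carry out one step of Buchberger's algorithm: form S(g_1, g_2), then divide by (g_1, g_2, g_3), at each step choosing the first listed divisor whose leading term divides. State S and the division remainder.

lcm(LM(g_1), LM(g_2)) = xy^2.
S = (lcm/LT(g_1))·g_1 − (lcm/LT(g_2))·g_2 = 10y^3 - 11y^2 - 8/3y + 11/3.
Reduce S modulo (g_1, g_2, g_3) in that order:
  leading term y^3: no divisor's leading term divides it; move 10y^3 to the remainder.
  leading term y^2: no divisor's leading term divides it; move -11y^2 to the remainder.
  leading term y: no divisor's leading term divides it; move -8/3y to the remainder.
  leading term 1: no divisor's leading term divides it; move 11/3 to the remainder.
The remainder 10y^3 - 11y^2 - 8/3y + 11/3 is nonzero, so it would be added as the next basis element.

S(g_1, g_2) = 10y^3 - 11y^2 - 8/3y + 11/3; remainder on division = 10y^3 - 11y^2 - 8/3y + 11/3.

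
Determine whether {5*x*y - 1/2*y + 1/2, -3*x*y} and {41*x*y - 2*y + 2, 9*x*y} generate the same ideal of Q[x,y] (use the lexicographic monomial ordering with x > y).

Yes, the ideals are equal.

For a fixed monomial order, each ideal has a unique reduced Gröbner basis; comparing bases decides equality.
Buchberger on the first generating set:
f_1 = 5*x*y - 1/2*y + 1/2, LT = x*y.
f_2 = -3*x*y, LT = x*y.

S(f_1,f_2): lcm = x*y. S = -1/10*y + 1/10.
  leading term y: no divisor's leading term divides it; move -1/10*y to the remainder.
  leading term 1: no divisor's leading term divides it; move 1/10 to the remainder.
  remainder -1/10*y + 1/10 ≠ 0; add g_3 = -1/10*y + 1/10 to the basis.

S(f_1,g_3): lcm = x*y. S = x - 1/10*y + 1/10.
  leading term x: no divisor's leading term divides it; move x to the remainder.
  leading term y: subtract (1)·g_3 from -1/10*y + 1/10 → 0
  remainder x ≠ 0; add g_4 = x to the basis.

The other S-polynomials (S(f_2,g_3), S(f_1,g_4), S(f_2,g_4), S(g_3,g_4)) all reduce to 0 modulo the current basis, so we have a Gröbner basis.
Inter-reduce: drop elements whose leading term is divisible by another's, tail-reduce, and make monic.
Reduced Gröbner basis: {x, y - 1}.

Buchberger on the second generating set:
h_1 = 41*x*y - 2*y + 2, LT = x*y.
h_2 = 9*x*y, LT = x*y.

S(h_1,h_2): lcm = x*y. S = -2/41*y + 2/41.
  leading term y: no divisor's leading term divides it; move -2/41*y to the remainder.
  leading term 1: no divisor's leading term divides it; move 2/41 to the remainder.
  remainder -2/41*y + 2/41 ≠ 0; add k_3 = -2/41*y + 2/41 to the basis.

S(h_1,k_3): lcm = x*y. S = x - 2/41*y + 2/41.
  leading term x: no divisor's leading term divides it; move x to the remainder.
  leading term y: subtract (1)·k_3 from -2/41*y + 2/41 → 0
  remainder x ≠ 0; add k_4 = x to the basis.

The other S-polynomials (S(h_2,k_3), S(h_1,k_4), S(h_2,k_4), S(k_3,k_4)) all reduce to 0 modulo the current basis, so we have a Gröbner basis.
Inter-reduce: drop elements whose leading term is divisible by another's, tail-reduce, and make monic.
Reduced Gröbner basis: {x, y - 1}.

The two bases agree; hence the ideals are identical.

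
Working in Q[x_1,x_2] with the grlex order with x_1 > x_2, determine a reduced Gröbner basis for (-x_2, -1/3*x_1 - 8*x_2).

G = {x_1, x_2}

f_1 = -x_2, LT = x_2.
f_2 = -1/3*x_1 - 8*x_2, LT = x_1.

The S-polynomials (S(f_1,f_2)) all reduce to 0 modulo the current basis, so we have a Gröbner basis.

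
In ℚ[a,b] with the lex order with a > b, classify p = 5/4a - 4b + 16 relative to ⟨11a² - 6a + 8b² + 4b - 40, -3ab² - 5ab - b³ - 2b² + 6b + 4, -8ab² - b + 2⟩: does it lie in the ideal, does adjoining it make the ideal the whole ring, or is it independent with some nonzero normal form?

Adjoining 5/4a - 4b + 16 makes the ideal the whole ring: the system is inconsistent.

First compute the reduced Gröbner basis of I by Buchberger's algorithm.
f_1 = 11a² - 6a + 8b² + 4b - 40, LT = a².
f_2 = -3ab² - 5ab - b³ - 2b² + 6b + 4, LT = ab².
f_3 = -8ab² - b + 2, LT = ab².

S(f_1,f_2): lcm = a²b². S = -5/3a²b - ⅓ab³ - 40/33ab² + 2ab + 4/3a + 8/11b⁴ + 4/11b³ - 40/11b².
  reduce S modulo (f_1, f_2, f_3):
  remainder 59/27ab + 4/3a + 83/99b⁴ + 599/297b³ - 88/27b² - 86/11b - 260/297 ≠ 0; add h_4 = 59/27ab + 4/3a + 83/99b⁴ + 599/297b³ - 88/27b² - 86/11b - 260/297 to the basis.

S(f_1,f_3): lcm = a²b². S = -6/11ab² - ⅛ab + ¼a + 8/11b⁴ + 4/11b³ - 40/11b².
  reduce S modulo (f_1, f_2, f_3, h_4):
  remainder -593/2596a + 24355/57112b⁴ - 10179/57112b³ - 1365/649b² + 48957/28556b - 5899/14278 ≠ 0; add h_5 = -593/2596a + 24355/57112b⁴ - 10179/57112b³ - 1365/649b² + 48957/28556b - 5899/14278 to the basis.

S(f_2,f_3): lcm = ab². S = 5/3ab + ⅓b³ + ⅔b² - 17/8b - 13/12.
  reduce S modulo (f_1, f_2, f_3, h_4, h_5):
  remainder -1505/593b⁴ - 244/593b³ + 7422/593b² - 18001/4744b + 3377/2372 ≠ 0; add h_6 = -1505/593b⁴ - 244/593b³ + 7422/593b² - 18001/4744b + 3377/2372 to the basis.

S(f_1,h_4): lcm = a²b. S = -36/59a² - 249/649ab⁴ - 599/649ab³ + 88/59ab² + 1968/649ab + 260/649a + 8/11b³ + 4/11b² - 40/11b.
  reduce S modulo (f_1, f_2, f_3, h_4, h_5, h_6):
  remainder 68094298/1470001225b³ - 590469987/11760009800b² - 1605913209/5880004900b + 50312474/133636475 ≠ 0; add h_7 = 68094298/1470001225b³ - 590469987/11760009800b² - 1605913209/5880004900b + 50312474/133636475 to the basis.

S(f_1,h_5): lcm = a². S = 24355/13046ab⁴ - 10179/13046ab³ - 5460/593ab² + 48957/6523ab - 1396/593a + 8/11b² + 4/11b - 40/11.
  reduce S modulo (f_1, f_2, f_3, h_4, h_5, h_6, h_7):
  remainder -99920950783/80759837428b² + 753410035403/40379918714b - 653489084620/20189959357 ≠ 0; add h_8 = -99920950783/80759837428b² + 753410035403/40379918714b - 653489084620/20189959357 to the basis.

S(f_2,h_5): lcm = ab². S = 5/3ab + 24355/13046b⁶ - 10179/13046b⁵ - 5460/593b⁴ + 153394/19569b³ - 22348/19569b² - 2b - 4/3.
  reduce S modulo (f_1, f_2, f_3, h_4, h_5, h_6, h_7, h_8):
  remainder 952792522343619/89718852350512b - 952792522343619/44859426175256 ≠ 0; add h_9 = 952792522343619/89718852350512b - 952792522343619/44859426175256 to the basis.

The other S-polynomials (S(f_2,h_4), S(f_3,h_4), S(f_3,h_5), S(h_4,h_5), S(f_1,h_6), S(f_2,h_6), S(f_3,h_6), S(h_4,h_6), S(h_5,h_6), S(f_1,h_7), S(f_2,h_7), S(f_3,h_7), S(h_4,h_7), S(h_5,h_7), S(h_6,h_7), S(f_1,h_8), S(f_2,h_8), S(f_3,h_8), S(h_4,h_8), S(h_5,h_8), S(h_6,h_8), S(h_7,h_8), S(f_1,h_9), S(f_2,h_9), S(f_3,h_9), S(h_4,h_9), S(h_5,h_9), S(h_6,h_9), S(h_7,h_9), S(h_8,h_9)) all reduce to 0 modulo the current basis, so we have a Gröbner basis.
Inter-reduce: drop elements whose leading term is divisible by another's, tail-reduce, and make monic.
Reduced Gröbner basis: {a, b - 2}.
Label its elements g_1 = a, g_2 = b - 2.

Reduce p = 5/4a - 4b + 16 modulo G:
  leading term a: subtract (5/4)·g_1 from 5/4a - 4b + 16 → -4b + 16
  leading term b: subtract (-4)·g_2 from -4b + 16 → 8
  leading term 1: no divisor's leading term divides it; move 8 to the remainder.
  normal form = 8.
The normal form is nonzero, so p ∉ I. Since p minus its normal form lies in I, I + (p) = I + (r) where r = 8; decide whether this ideal is the whole ring.
Here r = 8 is a nonzero constant, hence a unit: 1 ∈ I + (p), the Gröbner basis of I + (p) is {1}, and the enlarged system has no common solution — adjoining p is inconsistent.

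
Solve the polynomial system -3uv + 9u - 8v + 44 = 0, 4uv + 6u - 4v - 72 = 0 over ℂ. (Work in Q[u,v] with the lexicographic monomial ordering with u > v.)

Compute a lex Gröbner basis by Buchberger's algorithm.
f_1 = -3uv + 9u - 8v + 44, LT = uv.
f_2 = 4uv + 6u - 4v - 72, LT = uv.

S(f_1,f_2): lcm = uv. S = -9/2u + 11/3v + 10/3.
  reduce S modulo (f_1, f_2):
  remainder -9/2u + 11/3v + 10/3 ≠ 0; add h_3 = -9/2u + 11/3v + 10/3 to the basis.

S(f_1,h_3): lcm = uv. S = -3u + 22/27v^2 + 92/27v - 44/3.
  reduce S modulo (f_1, f_2, h_3):
  remainder 22/27v^2 + 26/27v - 152/9 ≠ 0; add h_4 = 22/27v^2 + 26/27v - 152/9 to the basis.

The other S-polynomials (S(f_2,h_3), S(f_1,h_4), S(f_2,h_4), S(h_3,h_4)) all reduce to 0 modulo the current basis, so we have a Gröbner basis.
Inter-reduce: drop elements whose leading term is divisible by another's, tail-reduce, and make monic.
Reduced Gröbner basis: {u - 22/27v - 20/27, v^2 + 13/11v - 228/11}.

A lex Gröbner basis eliminates variables successively. Here v^2 + 13/11v - 228/11 depends only on v, with roots {-57/11, 4}; lifting each root through the earlier basis elements recovers the full solutions.
  v = -57/11: the earlier basis element becomes u + 94/27 = 0, giving u = -94/27 — point (-94/27, -57/11).
  v = 4: the earlier basis element becomes u - 4 = 0, giving u = 4 — point (4, 4).

{(-94/27, -57/11), (4, 4)}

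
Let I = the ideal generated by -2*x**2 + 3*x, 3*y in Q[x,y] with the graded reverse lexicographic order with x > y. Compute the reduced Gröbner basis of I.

G = {x**2 - 3/2*x, y}

The reduced Gröbner basis is the canonical form of the ideal for this ordering.

f_1 = -2*x**2 + 3*x, LT = x**2.
f_2 = 3*y, LT = y.

The S-polynomials (S(f_1,f_2)) all reduce to 0 modulo the current basis, so we have a Gröbner basis.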